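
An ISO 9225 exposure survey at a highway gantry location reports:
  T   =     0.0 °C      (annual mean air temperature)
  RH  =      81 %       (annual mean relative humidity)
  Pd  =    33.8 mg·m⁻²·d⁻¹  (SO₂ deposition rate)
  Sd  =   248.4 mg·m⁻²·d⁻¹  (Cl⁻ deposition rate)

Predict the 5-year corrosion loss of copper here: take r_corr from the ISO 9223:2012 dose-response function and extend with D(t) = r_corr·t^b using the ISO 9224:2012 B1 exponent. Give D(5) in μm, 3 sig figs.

D(5) = 3.76 μm

copper: T≤10 °C ⇒ hinge +0.126·(0.0−10) = -1.2600
  SO₂ term: 0.0053·33.8^0.26·exp(0.059·81-1.2600) = 0.4468
  Sd branch = 0.01025·Sd^0.27·e^(0.036·RH+0.049·T) = 0.8391 μm/a
  sum: 0.4468 + 0.8391 → r_corr = 1.286 μm/a
Long-term exponent b (ISO 9224 Table 2, B1) = 0.667
  D(5) = 1.286 × 5^0.667 = 1.286 × 2.926 = 3.762 μm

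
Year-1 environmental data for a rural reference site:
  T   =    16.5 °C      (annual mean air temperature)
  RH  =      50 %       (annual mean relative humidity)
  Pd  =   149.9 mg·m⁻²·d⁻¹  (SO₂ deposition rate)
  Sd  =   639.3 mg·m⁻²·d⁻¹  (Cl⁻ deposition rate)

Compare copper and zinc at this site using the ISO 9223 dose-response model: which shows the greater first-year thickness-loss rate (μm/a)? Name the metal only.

zinc

copper: f(T) = -0.080·(T−10) [T>10 °C] = -0.5200
  SO₂ term: 0.0053·149.9^0.26·exp(0.059·50-0.5200) = 0.2215
  Sd branch = 0.01025·Sd^0.27·e^(0.036·RH+0.049·T) = 0.7964 μm/a
  r_corr = 0.2215 + 0.7964 = 1.018 μm/a
zinc: T>10 °C ⇒ hinge -0.071·(16.5−10) = -0.4615
  Pd branch = 0.0129·Pd^0.44·e^(0.046·RH+f) = 0.7352 μm/a
  Cl⁻ term: 0.0175·639.3^0.57·exp(0.008·50+0.085·16.5) = 4.218
  r_corr = 0.7352 + 4.218 = 4.953 μm/a
Ordering by μm/a: zinc (4.95) > copper (1.02)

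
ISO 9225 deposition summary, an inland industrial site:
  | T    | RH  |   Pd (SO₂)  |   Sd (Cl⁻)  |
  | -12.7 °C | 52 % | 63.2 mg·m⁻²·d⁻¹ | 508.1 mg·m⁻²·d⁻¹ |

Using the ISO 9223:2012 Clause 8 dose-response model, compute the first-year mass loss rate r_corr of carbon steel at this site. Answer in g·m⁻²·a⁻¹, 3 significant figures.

r_corr = 139 g·m⁻²·a⁻¹

carbon steel: f(T) = +0.150·(T−10) [T≤10 °C] = -3.4050
  Pd branch = 1.77·Pd^0.52·e^(0.02·RH+f) = 1.436 μm/a
  Cl⁻ term: 0.102·508.1^0.62·exp(0.033·52+0.04·-12.7) = 16.25
  sum: 1.436 + 16.25 → r_corr = 17.69 μm/a
Convert to mass loss: 17.69 μm/a × 7.85 g/cm³ = 138.9 g·m⁻²·a⁻¹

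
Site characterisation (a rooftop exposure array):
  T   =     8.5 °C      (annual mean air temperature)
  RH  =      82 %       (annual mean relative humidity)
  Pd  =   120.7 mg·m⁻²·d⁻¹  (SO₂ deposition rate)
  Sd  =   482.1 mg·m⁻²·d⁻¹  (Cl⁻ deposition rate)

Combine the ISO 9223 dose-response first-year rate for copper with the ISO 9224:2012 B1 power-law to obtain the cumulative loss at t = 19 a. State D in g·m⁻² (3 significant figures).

D(19) = 224 g·m⁻²

copper: temperature factor f = +0.126·(-1.5) = -0.1890
  Pd branch = 0.0053·Pd^0.26·e^(0.059·RH+f) = 1.926 μm/a
  Sd branch = 0.01025·Sd^0.27·e^(0.036·RH+0.049·T) = 1.578 μm/a
  sum: 1.926 + 1.578 → r_corr = 3.503 μm/a
Long-term exponent b (ISO 9224 Table 2, B1) = 0.667
  D(19) = 3.503 × 19^0.667 = 3.503 × 7.127 = 24.97 μm
  Mass loss = 24.97 μm × 8.96 g/cm³ = 223.7 g·m⁻²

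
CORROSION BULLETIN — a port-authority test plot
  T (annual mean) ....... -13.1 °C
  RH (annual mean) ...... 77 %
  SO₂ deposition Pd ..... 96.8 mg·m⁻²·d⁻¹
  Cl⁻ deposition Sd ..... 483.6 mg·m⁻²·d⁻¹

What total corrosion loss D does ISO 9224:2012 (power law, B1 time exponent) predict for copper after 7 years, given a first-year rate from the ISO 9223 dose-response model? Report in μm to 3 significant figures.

D(7) = 2.00 μm

copper: f(T) = +0.126·(T−10) [T≤10 °C] = -2.9106
  Pd branch = 0.0053·Pd^0.26·e^(0.059·RH+f) = 0.08903 μm/a
  Cl⁻ term: 0.01025·483.6^0.27·exp(0.036·77+0.049·-13.1) = 0.4577
  r_corr = 0.08903 + 0.4577 = 0.5468 μm/a
ISO 9224: D(t) = r_corr · t^b with b = 0.667 (copper, B1)
  D(7) = 0.5468 × 7^0.667 = 0.5468 × 3.662 = 2.002 μm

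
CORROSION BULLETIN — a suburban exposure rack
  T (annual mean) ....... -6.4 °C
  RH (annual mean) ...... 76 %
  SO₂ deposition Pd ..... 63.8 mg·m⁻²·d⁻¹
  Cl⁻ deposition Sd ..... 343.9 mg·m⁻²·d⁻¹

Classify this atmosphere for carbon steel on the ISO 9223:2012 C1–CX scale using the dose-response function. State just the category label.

C3

carbon steel: T≤10 °C ⇒ hinge +0.150·(-6.4−10) = -2.4600
  sulphur-dioxide contribution → 6.001 μm/a
  chloride contribution → 36.24 μm/a
  total first-year rate 42.24 μm/a
Category bounds: 25…50 μm/a bracket r_corr ⇒ C3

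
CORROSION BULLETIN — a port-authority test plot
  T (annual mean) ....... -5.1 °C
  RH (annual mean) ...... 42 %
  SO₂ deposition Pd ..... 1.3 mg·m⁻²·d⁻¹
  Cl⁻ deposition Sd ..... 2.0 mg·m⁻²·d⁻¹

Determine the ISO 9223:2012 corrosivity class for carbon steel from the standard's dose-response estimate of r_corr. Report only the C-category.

C1

carbon steel: T≤10 °C ⇒ hinge +0.150·(-5.1−10) = -2.2650
  SO₂ term: 1.77·1.3^0.52·exp(0.02·42-2.2650) = 0.4879
  Sd branch = 0.102·Sd^0.62·e^(0.033·RH+0.04·T) = 0.5112 μm/a
  r_corr = 0.4879 + 0.5112 = 0.9991 μm/a
ISO 9223 Table 2 (carbon steel): 0 < 0.999 ≤ 1.3 μm/a ⇒ C1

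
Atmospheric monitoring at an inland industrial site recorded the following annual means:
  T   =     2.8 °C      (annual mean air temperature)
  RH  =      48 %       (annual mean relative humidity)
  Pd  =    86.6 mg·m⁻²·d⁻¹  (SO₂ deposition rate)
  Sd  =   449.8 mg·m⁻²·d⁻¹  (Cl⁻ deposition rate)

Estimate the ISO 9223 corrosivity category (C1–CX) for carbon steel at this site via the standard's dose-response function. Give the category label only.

carbon steel: T≤10 °C ⇒ hinge +0.150·(2.8−10) = -1.0800
  Pd branch = 1.77·Pd^0.52·e^(0.02·RH+f) = 15.97 μm/a
  Cl⁻ term: 0.102·449.8^0.62·exp(0.033·48+0.04·2.8) = 24.55
  r_corr = 15.97 + 24.55 = 40.52 μm/a
ISO 9223 Table 2 (carbon steel): 25 < 40.5 ≤ 50 μm/a ⇒ C3

C3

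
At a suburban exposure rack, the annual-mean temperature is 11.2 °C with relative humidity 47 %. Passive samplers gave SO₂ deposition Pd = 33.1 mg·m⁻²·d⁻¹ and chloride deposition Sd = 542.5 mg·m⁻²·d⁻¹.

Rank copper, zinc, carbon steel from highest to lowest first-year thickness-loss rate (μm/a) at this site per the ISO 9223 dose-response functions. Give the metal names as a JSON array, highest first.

copper: f(T) = -0.080·(T−10) [T>10 °C] = -0.0960
  Pd branch = 0.0053·Pd^0.26·e^(0.059·RH+f) = 0.1914 μm/a
  Cl⁻ term: 0.01025·542.5^0.27·exp(0.036·47+0.049·11.2) = 0.5274
  r_corr = 0.1914 + 0.5274 = 0.7189 μm/a
zinc: f(T) = -0.071·(T−10) [T>10 °C] = -0.0852
  SO₂ term: 0.0129·33.1^0.44·exp(0.046·47-0.0852) = 0.48
  Cl⁻ term: 0.0175·542.5^0.57·exp(0.008·47+0.085·11.2) = 2.39
  r_corr = 0.48 + 2.39 = 2.87 μm/a
carbon steel: f(T) = -0.054·(T−10) [T>10 °C] = -0.0648
  Pd branch = 1.77·Pd^0.52·e^(0.02·RH+f) = 26.2 μm/a
  Sd branch = 0.102·Sd^0.62·e^(0.033·RH+0.04·T) = 37.33 μm/a
  r_corr = 26.2 + 37.33 = 63.54 μm/a
Ordering by μm/a: carbon steel (63.5) > zinc (2.87) > copper (0.719)

["carbon steel", "zinc", "copper"]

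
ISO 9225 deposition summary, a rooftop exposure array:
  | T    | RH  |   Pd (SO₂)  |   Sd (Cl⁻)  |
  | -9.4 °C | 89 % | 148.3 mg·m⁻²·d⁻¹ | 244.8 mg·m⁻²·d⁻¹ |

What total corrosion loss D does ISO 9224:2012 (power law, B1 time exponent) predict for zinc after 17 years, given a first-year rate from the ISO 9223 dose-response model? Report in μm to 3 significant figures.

zinc: f(T) = +0.038·(T−10) [T≤10 °C] = -0.7372
  SO₂ term: 0.0129·148.3^0.44·exp(0.046·89-0.7372) = 3.34
  Sd branch = 0.0175·Sd^0.57·e^(0.008·RH+0.085·T) = 0.3689 μm/a
  sum: 3.34 + 0.3689 → r_corr = 3.709 μm/a
ISO 9224: D(t) = r_corr · t^b with b = 0.813 (zinc, B1)
  D(17) = 3.709 × 17^0.813 = 3.709 × 10.01 = 37.12 μm

D(17) = 37.1 μm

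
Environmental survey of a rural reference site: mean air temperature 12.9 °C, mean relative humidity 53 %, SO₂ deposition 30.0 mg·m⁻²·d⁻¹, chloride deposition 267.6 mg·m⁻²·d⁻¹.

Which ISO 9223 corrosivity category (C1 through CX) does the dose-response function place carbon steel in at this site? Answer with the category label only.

carbon steel: f(T) = -0.054·(T−10) [T>10 °C] = -0.1566
  SO₂ term: 1.77·30.0^0.52·exp(0.02·53-0.1566) = 25.61
  Cl⁻ term: 0.102·267.6^0.62·exp(0.033·53+0.04·12.9) = 31.43
  sum: 25.61 + 31.43 → r_corr = 57.04 μm/a
ISO 9223 Table 2 (carbon steel): 50 < 57 ≤ 80 μm/a ⇒ C4

C4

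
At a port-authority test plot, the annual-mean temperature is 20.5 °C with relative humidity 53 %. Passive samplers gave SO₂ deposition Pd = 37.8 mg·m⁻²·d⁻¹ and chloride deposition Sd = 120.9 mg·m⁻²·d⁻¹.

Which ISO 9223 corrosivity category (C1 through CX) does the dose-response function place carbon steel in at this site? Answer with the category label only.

C3

carbon steel: T>10 °C ⇒ hinge -0.054·(20.5−10) = -0.5670
  sulphur-dioxide contribution → 19.16 μm/a
  chloride contribution → 26.03 μm/a
  total first-year rate 45.19 μm/a
45.2 μm/a falls in (25, 50] for carbon steel → category C3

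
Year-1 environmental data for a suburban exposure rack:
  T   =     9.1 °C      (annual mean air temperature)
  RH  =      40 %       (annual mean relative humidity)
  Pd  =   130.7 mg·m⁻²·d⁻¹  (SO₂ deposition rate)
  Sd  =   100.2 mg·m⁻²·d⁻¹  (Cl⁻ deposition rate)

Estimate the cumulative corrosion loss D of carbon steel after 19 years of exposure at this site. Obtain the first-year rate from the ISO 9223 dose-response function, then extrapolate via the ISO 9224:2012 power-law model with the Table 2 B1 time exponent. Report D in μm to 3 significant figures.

D(19) = 247 μm

carbon steel: f(T) = +0.150·(T−10) [T≤10 °C] = -0.1350
  Pd branch = 1.77·Pd^0.52·e^(0.02·RH+f) = 43.38 μm/a
  Sd branch = 0.102·Sd^0.62·e^(0.033·RH+0.04·T) = 9.561 μm/a
  r_corr = 43.38 + 9.561 = 52.94 μm/a
Power-law: D(19) = r_corr · 19^0.523
  D(19) = 52.94 × 19^0.523 = 52.94 × 4.664 = 246.9 μm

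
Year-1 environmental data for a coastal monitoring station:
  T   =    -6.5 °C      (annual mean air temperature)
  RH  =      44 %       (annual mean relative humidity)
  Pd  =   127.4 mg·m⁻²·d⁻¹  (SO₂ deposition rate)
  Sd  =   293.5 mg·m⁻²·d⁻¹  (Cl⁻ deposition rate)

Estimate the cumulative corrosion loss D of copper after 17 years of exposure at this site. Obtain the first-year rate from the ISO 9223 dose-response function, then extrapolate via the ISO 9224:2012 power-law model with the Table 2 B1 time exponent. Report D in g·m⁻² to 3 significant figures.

copper: T≤10 °C ⇒ hinge +0.126·(-6.5−10) = -2.0790
  sulphur-dioxide contribution → 0.03134 μm/a
  chloride contribution → 0.1685 μm/a
  total first-year rate 0.1998 μm/a
ISO 9224: D(t) = r_corr · t^b with b = 0.667 (copper, B1)
  D(17) = 0.1998 × 17^0.667 = 0.1998 × 6.618 = 1.322 μm
  Mass loss = 1.322 μm × 8.96 g/cm³ = 11.85 g·m⁻²

D(17) = 11.8 g·m⁻²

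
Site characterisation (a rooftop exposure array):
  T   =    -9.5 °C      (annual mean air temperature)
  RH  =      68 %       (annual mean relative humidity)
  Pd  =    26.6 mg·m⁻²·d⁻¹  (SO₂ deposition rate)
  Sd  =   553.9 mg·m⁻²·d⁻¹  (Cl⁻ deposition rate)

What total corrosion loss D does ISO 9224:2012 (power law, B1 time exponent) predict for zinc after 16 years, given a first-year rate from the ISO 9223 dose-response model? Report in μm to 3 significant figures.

zinc: temperature factor f = +0.038·(-19.5) = -0.7410
  sulphur-dioxide contribution → 0.5946 μm/a
  chloride contribution → 0.4924 μm/a
  ⇒ r_corr(zinc) = 1.087 μm/a
Long-term exponent b (ISO 9224 Table 2, B1) = 0.813
  D(16) = 1.087 × 16^0.813 = 1.087 × 9.527 = 10.36 μm

D(16) = 10.4 μm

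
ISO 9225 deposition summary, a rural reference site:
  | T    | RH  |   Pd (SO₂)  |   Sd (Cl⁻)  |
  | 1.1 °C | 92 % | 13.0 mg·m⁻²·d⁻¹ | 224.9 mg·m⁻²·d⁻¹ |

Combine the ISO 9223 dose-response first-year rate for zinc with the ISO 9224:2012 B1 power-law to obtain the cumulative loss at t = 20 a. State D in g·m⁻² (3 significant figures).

zinc: f(T) = +0.038·(T−10) [T≤10 °C] = -0.3382
  sulphur-dioxide contribution → 1.958 μm/a
  chloride contribution → 0.8789 μm/a
  ⇒ r_corr(zinc) = 2.837 μm/a
Power-law: D(20) = r_corr · 20^0.813
  D(20) = 2.837 × 20^0.813 = 2.837 × 11.42 = 32.4 μm
  Mass loss = 32.4 μm × 7.14 g/cm³ = 231.3 g·m⁻²

D(20) = 231 g·m⁻²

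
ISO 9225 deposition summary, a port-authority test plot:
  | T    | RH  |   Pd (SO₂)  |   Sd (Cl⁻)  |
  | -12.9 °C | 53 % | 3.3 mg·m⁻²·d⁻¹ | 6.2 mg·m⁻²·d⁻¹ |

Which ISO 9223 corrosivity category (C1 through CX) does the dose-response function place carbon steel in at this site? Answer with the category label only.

C2

carbon steel: f(T) = +0.150·(T−10) [T≤10 °C] = -3.4350
  Pd branch = 1.77·Pd^0.52·e^(0.02·RH+f) = 0.3063 μm/a
  Sd branch = 0.102·Sd^0.62·e^(0.033·RH+0.04·T) = 1.085 μm/a
  sum: 0.3063 + 1.085 → r_corr = 1.391 μm/a
1.39 μm/a falls in (1.3, 25] for carbon steel → category C2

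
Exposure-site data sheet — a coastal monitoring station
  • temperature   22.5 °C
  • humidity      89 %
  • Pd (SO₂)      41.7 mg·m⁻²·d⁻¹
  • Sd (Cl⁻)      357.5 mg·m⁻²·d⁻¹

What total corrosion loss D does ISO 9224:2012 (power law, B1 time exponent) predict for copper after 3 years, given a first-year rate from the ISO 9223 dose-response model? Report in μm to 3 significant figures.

D(3) = 9.78 μm

copper: f(T) = -0.080·(T−10) [T>10 °C] = -1.0000
  SO₂ term: 0.0053·41.7^0.26·exp(0.059·89-1.0000) = 0.9811
  Cl⁻ term: 0.01025·357.5^0.27·exp(0.036·89+0.049·22.5) = 3.719
  r_corr = 0.9811 + 3.719 = 4.7 μm/a
Long-term exponent b (ISO 9224 Table 2, B1) = 0.667
  D(3) = 4.7 × 3^0.667 = 4.7 × 2.081 = 9.78 μm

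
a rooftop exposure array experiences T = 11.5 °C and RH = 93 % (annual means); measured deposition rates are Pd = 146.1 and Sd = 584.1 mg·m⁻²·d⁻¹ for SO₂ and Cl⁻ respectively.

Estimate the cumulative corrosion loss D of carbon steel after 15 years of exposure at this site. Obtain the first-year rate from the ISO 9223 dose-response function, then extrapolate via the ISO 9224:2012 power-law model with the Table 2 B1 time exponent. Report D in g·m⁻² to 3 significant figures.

carbon steel: temperature factor f = -0.054·(1.5) = -0.0810
  Pd branch = 1.77·Pd^0.52·e^(0.02·RH+f) = 140 μm/a
  Sd branch = 0.102·Sd^0.62·e^(0.033·RH+0.04·T) = 180.5 μm/a
  sum: 140 + 180.5 → r_corr = 320.5 μm/a
Power-law: D(15) = r_corr · 15^0.523
  D(15) = 320.5 × 15^0.523 = 320.5 × 4.122 = 1321 μm
  Mass loss = 1321 μm × 7.85 g/cm³ = 1.037e+04 g·m⁻²

D(15) = 1.04e+04 g·m⁻²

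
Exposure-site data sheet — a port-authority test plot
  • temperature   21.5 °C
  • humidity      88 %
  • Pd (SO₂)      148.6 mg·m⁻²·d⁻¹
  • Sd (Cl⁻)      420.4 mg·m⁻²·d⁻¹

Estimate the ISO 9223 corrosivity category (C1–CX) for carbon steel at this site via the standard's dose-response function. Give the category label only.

carbon steel: f(T) = -0.054·(T−10) [T>10 °C] = -0.6210
  Pd branch = 1.77·Pd^0.52·e^(0.02·RH+f) = 74.49 μm/a
  Sd branch = 0.102·Sd^0.62·e^(0.033·RH+0.04·T) = 186.2 μm/a
  sum: 74.49 + 186.2 → r_corr = 260.7 μm/a
261 μm/a falls in (200, 700] for carbon steel → category CX

CX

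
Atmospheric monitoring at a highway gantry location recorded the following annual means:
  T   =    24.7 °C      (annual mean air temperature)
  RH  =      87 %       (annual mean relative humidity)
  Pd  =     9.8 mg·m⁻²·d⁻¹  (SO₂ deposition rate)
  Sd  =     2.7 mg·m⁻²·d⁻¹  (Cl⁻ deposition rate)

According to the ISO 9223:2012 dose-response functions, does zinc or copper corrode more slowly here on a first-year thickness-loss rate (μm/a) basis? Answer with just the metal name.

zinc: f(T) = -0.071·(T−10) [T>10 °C] = -1.0437
  sulphur-dioxide contribution → 0.6784 μm/a
  chloride contribution → 0.5046 μm/a
  ⇒ r_corr(zinc) = 1.183 μm/a
copper: f(T) = -0.080·(T−10) [T>10 °C] = -1.1760
  sulphur-dioxide contribution → 0.5018 μm/a
  chloride contribution → 1.03 μm/a
  ⇒ r_corr(copper) = 1.532 μm/a
Ordering by μm/a: copper (1.53) > zinc (1.18)

zinc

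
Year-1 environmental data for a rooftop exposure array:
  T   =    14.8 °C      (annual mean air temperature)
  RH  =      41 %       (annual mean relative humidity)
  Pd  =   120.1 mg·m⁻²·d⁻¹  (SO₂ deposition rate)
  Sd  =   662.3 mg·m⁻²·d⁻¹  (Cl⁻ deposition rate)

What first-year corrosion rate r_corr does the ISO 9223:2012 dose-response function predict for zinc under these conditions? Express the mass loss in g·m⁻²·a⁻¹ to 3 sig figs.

r_corr = 28.3 g·m⁻²·a⁻¹

zinc: temperature factor f = -0.071·(4.8) = -0.3408
  Pd branch = 0.0129·Pd^0.44·e^(0.046·RH+f) = 0.4973 μm/a
  Sd branch = 0.0175·Sd^0.57·e^(0.008·RH+0.085·T) = 3.466 μm/a
  r_corr = 0.4973 + 3.466 = 3.963 μm/a
Convert to mass loss: 3.963 μm/a × 7.14 g/cm³ = 28.3 g·m⁻²·a⁻¹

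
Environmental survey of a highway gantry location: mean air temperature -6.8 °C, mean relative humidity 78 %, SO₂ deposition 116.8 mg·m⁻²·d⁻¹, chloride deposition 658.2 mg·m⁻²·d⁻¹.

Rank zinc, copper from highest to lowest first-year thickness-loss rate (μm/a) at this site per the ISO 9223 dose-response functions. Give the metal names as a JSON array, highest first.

["zinc", "copper"]

zinc: f(T) = +0.038·(T−10) [T≤10 °C] = -0.6384
  sulphur-dioxide contribution → 2.001 μm/a
  chloride contribution → 0.7404 μm/a
  total first-year rate 2.741 μm/a
copper: temperature factor f = +0.126·(-16.8) = -2.1168
  sulphur-dioxide contribution → 0.2193 μm/a
  chloride contribution → 0.7022 μm/a
  total first-year rate 0.9216 μm/a
Ordering by μm/a: zinc (2.74) > copper (0.922)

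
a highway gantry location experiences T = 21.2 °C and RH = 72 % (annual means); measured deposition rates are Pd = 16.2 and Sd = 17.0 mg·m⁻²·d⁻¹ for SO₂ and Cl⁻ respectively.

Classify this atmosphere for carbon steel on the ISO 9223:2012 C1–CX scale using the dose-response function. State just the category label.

carbon steel: temperature factor f = -0.054·(11.2) = -0.6048
  SO₂ term: 1.77·16.2^0.52·exp(0.02·72-0.6048) = 17.36
  Cl⁻ term: 0.102·17.0^0.62·exp(0.033·72+0.04·21.2) = 14.85
  r_corr = 17.36 + 14.85 = 32.21 μm/a
ISO 9223 Table 2 (carbon steel): 25 < 32.2 ≤ 50 μm/a ⇒ C3

C3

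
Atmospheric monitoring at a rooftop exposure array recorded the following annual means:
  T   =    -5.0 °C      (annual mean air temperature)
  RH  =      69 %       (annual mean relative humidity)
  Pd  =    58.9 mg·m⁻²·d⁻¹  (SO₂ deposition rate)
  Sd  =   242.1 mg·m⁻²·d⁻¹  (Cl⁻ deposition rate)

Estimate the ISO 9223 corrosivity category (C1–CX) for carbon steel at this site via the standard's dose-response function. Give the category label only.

carbon steel: T≤10 °C ⇒ hinge +0.150·(-5.0−10) = -2.2500
  sulphur-dioxide contribution → 6.174 μm/a
  chloride contribution → 24.47 μm/a
  total first-year rate 30.65 μm/a
Category bounds: 25…50 μm/a bracket r_corr ⇒ C3

C3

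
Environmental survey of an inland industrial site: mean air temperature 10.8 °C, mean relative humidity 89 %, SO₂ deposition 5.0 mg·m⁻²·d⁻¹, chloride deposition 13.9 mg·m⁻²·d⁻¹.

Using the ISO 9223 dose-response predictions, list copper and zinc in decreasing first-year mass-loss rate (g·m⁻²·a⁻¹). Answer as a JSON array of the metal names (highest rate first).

["copper", "zinc"]

copper: T>10 °C ⇒ hinge -0.080·(10.8−10) = -0.0640
  sulphur-dioxide contribution → 1.441 μm/a
  chloride contribution → 0.8723 μm/a
  ⇒ r_corr(copper) = 2.313 μm/a
  mass loss = 2.313 μm/a × 8.96 g/cm³ = 20.73 g·m⁻²·a⁻¹
zinc: T>10 °C ⇒ hinge -0.071·(10.8−10) = -0.0568
  sulphur-dioxide contribution → 1.484 μm/a
  chloride contribution → 0.4004 μm/a
  total first-year rate 1.884 μm/a
  mass loss = 1.884 μm/a × 7.14 g/cm³ = 13.46 g·m⁻²·a⁻¹
Ordering by g·m⁻²·a⁻¹: copper (20.7) > zinc (13.5)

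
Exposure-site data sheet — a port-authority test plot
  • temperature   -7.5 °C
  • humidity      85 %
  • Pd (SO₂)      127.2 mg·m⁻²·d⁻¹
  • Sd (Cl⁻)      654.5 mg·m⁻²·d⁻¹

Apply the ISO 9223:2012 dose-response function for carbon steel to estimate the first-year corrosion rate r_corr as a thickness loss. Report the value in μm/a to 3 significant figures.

carbon steel: temperature factor f = +0.150·(-17.5) = -2.6250
  sulphur-dioxide contribution → 8.721 μm/a
  chloride contribution → 69.56 μm/a
  total first-year rate 78.28 μm/a

r_corr = 78.3 μm/a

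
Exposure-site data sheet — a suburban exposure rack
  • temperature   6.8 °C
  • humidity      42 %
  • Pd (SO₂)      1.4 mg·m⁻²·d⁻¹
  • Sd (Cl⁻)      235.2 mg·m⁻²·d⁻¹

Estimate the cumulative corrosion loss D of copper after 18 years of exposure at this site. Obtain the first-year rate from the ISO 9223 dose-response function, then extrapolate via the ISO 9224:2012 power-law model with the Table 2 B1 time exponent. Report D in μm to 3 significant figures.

D(18) = 2.26 μm

copper: T≤10 °C ⇒ hinge +0.126·(6.8−10) = -0.4032
  SO₂ term: 0.0053·1.4^0.26·exp(0.059·42-0.4032) = 0.04606
  Cl⁻ term: 0.01025·235.2^0.27·exp(0.036·42+0.049·6.8) = 0.2834
  sum: 0.04606 + 0.2834 → r_corr = 0.3294 μm/a
ISO 9224: D(t) = r_corr · t^b with b = 0.667 (copper, B1)
  D(18) = 0.3294 × 18^0.667 = 0.3294 × 6.875 = 2.265 μm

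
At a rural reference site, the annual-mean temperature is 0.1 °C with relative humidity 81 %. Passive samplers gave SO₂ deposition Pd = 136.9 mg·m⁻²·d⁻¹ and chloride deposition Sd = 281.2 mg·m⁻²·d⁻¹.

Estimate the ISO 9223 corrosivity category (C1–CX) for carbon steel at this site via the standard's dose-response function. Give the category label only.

C4

carbon steel: T≤10 °C ⇒ hinge +0.150·(0.1−10) = -1.4850
  sulphur-dioxide contribution → 26.15 μm/a
  chloride contribution → 48.93 μm/a
  ⇒ r_corr(carbon steel) = 75.09 μm/a
ISO 9223 Table 2 (carbon steel): 50 < 75.1 ≤ 80 μm/a ⇒ C4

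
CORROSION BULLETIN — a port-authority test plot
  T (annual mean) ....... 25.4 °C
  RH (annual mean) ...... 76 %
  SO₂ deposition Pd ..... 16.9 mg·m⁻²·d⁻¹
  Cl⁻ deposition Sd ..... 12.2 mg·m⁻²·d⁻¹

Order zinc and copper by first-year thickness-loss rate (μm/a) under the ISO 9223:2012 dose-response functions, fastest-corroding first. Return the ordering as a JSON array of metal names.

zinc: temperature factor f = -0.071·(15.4) = -1.0934
  SO₂ term: 0.0129·16.9^0.44·exp(0.046·76-1.0934) = 0.4946
  Sd branch = 0.0175·Sd^0.57·e^(0.008·RH+0.085·T) = 1.159 μm/a
  sum: 0.4946 + 1.159 → r_corr = 1.653 μm/a
copper: temperature factor f = -0.080·(15.4) = -1.2320
  Pd branch = 0.0053·Pd^0.26·e^(0.059·RH+f) = 0.2857 μm/a
  Cl⁻ term: 0.01025·12.2^0.27·exp(0.036·76+0.049·25.4) = 1.078
  r_corr = 0.2857 + 1.078 = 1.364 μm/a
Ordering by μm/a: zinc (1.65) > copper (1.36)

["zinc", "copper"]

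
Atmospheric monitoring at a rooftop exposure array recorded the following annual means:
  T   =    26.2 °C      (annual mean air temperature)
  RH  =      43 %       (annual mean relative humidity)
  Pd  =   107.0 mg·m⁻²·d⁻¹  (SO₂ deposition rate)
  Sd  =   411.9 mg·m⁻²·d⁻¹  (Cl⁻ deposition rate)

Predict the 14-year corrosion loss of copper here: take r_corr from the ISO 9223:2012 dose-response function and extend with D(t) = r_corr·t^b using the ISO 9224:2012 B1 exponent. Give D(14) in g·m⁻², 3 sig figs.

D(14) = 49.3 g·m⁻²

copper: f(T) = -0.080·(T−10) [T>10 °C] = -1.2960
  sulphur-dioxide contribution → 0.06178 μm/a
  chloride contribution → 0.8842 μm/a
  total first-year rate 0.946 μm/a
Long-term exponent b (ISO 9224 Table 2, B1) = 0.667
  D(14) = 0.946 × 14^0.667 = 0.946 × 5.814 = 5.5 μm
  Mass loss = 5.5 μm × 8.96 g/cm³ = 49.28 g·m⁻²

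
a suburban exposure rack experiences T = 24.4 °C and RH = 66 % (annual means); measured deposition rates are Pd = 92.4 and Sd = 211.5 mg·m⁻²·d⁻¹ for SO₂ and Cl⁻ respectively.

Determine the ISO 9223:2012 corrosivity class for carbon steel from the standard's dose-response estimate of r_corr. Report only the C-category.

C5

carbon steel: temperature factor f = -0.054·(14.4) = -0.7776
  SO₂ term: 1.77·92.4^0.52·exp(0.02·66-0.7776) = 32.04
  Sd branch = 0.102·Sd^0.62·e^(0.033·RH+0.04·T) = 66.08 μm/a
  sum: 32.04 + 66.08 → r_corr = 98.12 μm/a
ISO 9223 Table 2 (carbon steel): 80 < 98.1 ≤ 200 μm/a ⇒ C5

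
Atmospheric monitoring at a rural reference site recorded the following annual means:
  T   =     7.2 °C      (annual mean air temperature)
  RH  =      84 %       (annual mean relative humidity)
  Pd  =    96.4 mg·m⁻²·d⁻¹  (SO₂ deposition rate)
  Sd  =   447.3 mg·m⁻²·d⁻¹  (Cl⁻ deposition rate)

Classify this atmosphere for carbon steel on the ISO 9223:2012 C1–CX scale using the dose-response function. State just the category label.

C5

carbon steel: T≤10 °C ⇒ hinge +0.150·(7.2−10) = -0.4200
  sulphur-dioxide contribution → 67.13 μm/a
  chloride contribution → 95.7 μm/a
  ⇒ r_corr(carbon steel) = 162.8 μm/a
ISO 9223 Table 2 (carbon steel): 80 < 163 ≤ 200 μm/a ⇒ C5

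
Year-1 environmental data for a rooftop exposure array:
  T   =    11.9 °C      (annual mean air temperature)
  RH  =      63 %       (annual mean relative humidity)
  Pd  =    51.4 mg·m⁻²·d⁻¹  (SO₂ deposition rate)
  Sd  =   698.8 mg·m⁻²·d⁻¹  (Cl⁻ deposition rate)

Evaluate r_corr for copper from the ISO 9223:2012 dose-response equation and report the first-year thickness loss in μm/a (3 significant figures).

copper: T>10 °C ⇒ hinge -0.080·(11.9−10) = -0.1520
  sulphur-dioxide contribution → 0.5217 μm/a
  chloride contribution → 1.04 μm/a
  ⇒ r_corr(copper) = 1.561 μm/a

r_corr = 1.56 μm/a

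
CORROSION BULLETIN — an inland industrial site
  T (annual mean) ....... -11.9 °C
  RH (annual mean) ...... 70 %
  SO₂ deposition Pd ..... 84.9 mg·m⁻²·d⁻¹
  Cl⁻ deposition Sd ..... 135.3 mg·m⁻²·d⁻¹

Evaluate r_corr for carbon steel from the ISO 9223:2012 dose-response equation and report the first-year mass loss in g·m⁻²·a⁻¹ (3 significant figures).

carbon steel: temperature factor f = +0.150·(-21.9) = -3.2850
  Pd branch = 1.77·Pd^0.52·e^(0.02·RH+f) = 2.706 μm/a
  Sd branch = 0.102·Sd^0.62·e^(0.033·RH+0.04·T) = 13.38 μm/a
  sum: 2.706 + 13.38 → r_corr = 16.09 μm/a
Convert to mass loss: 16.09 μm/a × 7.85 g/cm³ = 126.3 g·m⁻²·a⁻¹

r_corr = 126 g·m⁻²·a⁻¹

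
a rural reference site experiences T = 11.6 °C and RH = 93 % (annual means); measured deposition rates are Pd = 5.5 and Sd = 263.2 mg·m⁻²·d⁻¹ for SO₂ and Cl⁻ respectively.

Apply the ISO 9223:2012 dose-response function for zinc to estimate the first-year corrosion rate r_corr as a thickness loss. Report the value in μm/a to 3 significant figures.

zinc: temperature factor f = -0.071·(1.6) = -0.1136
  Pd branch = 0.0129·Pd^0.44·e^(0.046·RH+f) = 1.758 μm/a
  Cl⁻ term: 0.0175·263.2^0.57·exp(0.008·93+0.085·11.6) = 2.366
  sum: 1.758 + 2.366 → r_corr = 4.123 μm/a

r_corr = 4.12 μm/a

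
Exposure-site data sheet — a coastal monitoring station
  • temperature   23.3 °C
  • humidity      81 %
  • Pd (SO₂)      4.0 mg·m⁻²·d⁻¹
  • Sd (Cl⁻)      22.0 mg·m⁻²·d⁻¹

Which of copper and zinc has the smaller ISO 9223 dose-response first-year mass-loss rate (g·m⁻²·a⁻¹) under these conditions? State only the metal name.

copper: T>10 °C ⇒ hinge -0.080·(23.3−10) = -1.0640
  SO₂ term: 0.0053·4.0^0.26·exp(0.059·81-1.0640) = 0.312
  Sd branch = 0.01025·Sd^0.27·e^(0.036·RH+0.049·T) = 1.366 μm/a
  sum: 0.312 + 1.366 → r_corr = 1.678 μm/a
  mass loss = 1.678 μm/a × 8.96 g/cm³ = 15.03 g·m⁻²·a⁻¹
zinc: f(T) = -0.071·(T−10) [T>10 °C] = -0.9443
  SO₂ term: 0.0129·4.0^0.44·exp(0.046·81-0.9443) = 0.3833
  Sd branch = 0.0175·Sd^0.57·e^(0.008·RH+0.085·T) = 1.412 μm/a
  r_corr = 0.3833 + 1.412 = 1.795 μm/a
  mass loss = 1.795 μm/a × 7.14 g/cm³ = 12.82 g·m⁻²·a⁻¹
Ordering by g·m⁻²·a⁻¹: copper (15) > zinc (12.8)

zinc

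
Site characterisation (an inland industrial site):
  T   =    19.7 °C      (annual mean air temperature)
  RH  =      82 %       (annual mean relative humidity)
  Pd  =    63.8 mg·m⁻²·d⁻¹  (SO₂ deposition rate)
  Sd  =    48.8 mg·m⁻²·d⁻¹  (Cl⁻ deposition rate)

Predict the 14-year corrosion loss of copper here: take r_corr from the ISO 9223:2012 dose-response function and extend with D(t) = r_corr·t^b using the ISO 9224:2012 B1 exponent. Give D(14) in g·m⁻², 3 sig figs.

copper: f(T) = -0.080·(T−10) [T>10 °C] = -0.7760
  Pd branch = 0.0053·Pd^0.26·e^(0.059·RH+f) = 0.9071 μm/a
  Sd branch = 0.01025·Sd^0.27·e^(0.036·RH+0.049·T) = 1.472 μm/a
  sum: 0.9071 + 1.472 → r_corr = 2.379 μm/a
ISO 9224: D(t) = r_corr · t^b with b = 0.667 (copper, B1)
  D(14) = 2.379 × 14^0.667 = 2.379 × 5.814 = 13.83 μm
  Mass loss = 13.83 μm × 8.96 g/cm³ = 123.9 g·m⁻²

D(14) = 124 g·m⁻²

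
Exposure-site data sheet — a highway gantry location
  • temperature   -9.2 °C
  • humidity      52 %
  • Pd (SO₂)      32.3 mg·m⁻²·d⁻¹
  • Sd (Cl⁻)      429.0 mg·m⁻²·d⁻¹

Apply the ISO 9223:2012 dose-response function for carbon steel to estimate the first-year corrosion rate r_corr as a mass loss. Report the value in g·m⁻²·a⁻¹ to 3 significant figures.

r_corr = 146 g·m⁻²·a⁻¹

carbon steel: T≤10 °C ⇒ hinge +0.150·(-9.2−10) = -2.8800
  Pd branch = 1.77·Pd^0.52·e^(0.02·RH+f) = 1.713 μm/a
  Cl⁻ term: 0.102·429.0^0.62·exp(0.033·52+0.04·-9.2) = 16.83
  r_corr = 1.713 + 16.83 = 18.55 μm/a
Convert to mass loss: 18.55 μm/a × 7.85 g/cm³ = 145.6 g·m⁻²·a⁻¹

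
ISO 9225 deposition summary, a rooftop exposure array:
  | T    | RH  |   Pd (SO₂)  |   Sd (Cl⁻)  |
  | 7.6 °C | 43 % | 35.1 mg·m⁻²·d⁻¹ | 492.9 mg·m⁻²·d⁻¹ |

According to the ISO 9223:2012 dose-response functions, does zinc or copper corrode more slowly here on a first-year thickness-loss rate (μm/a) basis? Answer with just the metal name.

zinc: T≤10 °C ⇒ hinge +0.038·(7.6−10) = -0.0912
  Pd branch = 0.0129·Pd^0.44·e^(0.046·RH+f) = 0.4073 μm/a
  Sd branch = 0.0175·Sd^0.57·e^(0.008·RH+0.085·T) = 1.614 μm/a
  sum: 0.4073 + 1.614 → r_corr = 2.021 μm/a
copper: temperature factor f = +0.126·(-2.4) = -0.3024
  SO₂ term: 0.0053·35.1^0.26·exp(0.059·43-0.3024) = 0.1249
  Sd branch = 0.01025·Sd^0.27·e^(0.036·RH+0.049·T) = 0.3731 μm/a
  sum: 0.1249 + 0.3731 → r_corr = 0.498 μm/a
Ordering by μm/a: zinc (2.02) > copper (0.498)

copper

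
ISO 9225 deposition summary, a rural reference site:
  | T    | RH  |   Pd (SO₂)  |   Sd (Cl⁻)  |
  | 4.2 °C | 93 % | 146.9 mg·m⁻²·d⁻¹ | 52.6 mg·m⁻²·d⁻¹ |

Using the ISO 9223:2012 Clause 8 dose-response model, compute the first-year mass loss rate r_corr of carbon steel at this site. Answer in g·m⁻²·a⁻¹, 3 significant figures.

carbon steel: f(T) = +0.150·(T−10) [T≤10 °C] = -0.8700
  SO₂ term: 1.77·146.9^0.52·exp(0.02·93-0.8700) = 63.79
  Sd branch = 0.102·Sd^0.62·e^(0.033·RH+0.04·T) = 30.3 μm/a
  r_corr = 63.79 + 30.3 = 94.09 μm/a
Convert to mass loss: 94.09 μm/a × 7.85 g/cm³ = 738.6 g·m⁻²·a⁻¹

r_corr = 739 g·m⁻²·a⁻¹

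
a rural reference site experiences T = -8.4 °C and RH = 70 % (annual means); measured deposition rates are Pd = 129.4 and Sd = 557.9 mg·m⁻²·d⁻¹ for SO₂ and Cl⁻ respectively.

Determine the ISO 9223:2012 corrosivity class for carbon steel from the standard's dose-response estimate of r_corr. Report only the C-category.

carbon steel: T≤10 °C ⇒ hinge +0.150·(-8.4−10) = -2.7600
  Pd branch = 1.77·Pd^0.52·e^(0.02·RH+f) = 5.696 μm/a
  Cl⁻ term: 0.102·557.9^0.62·exp(0.033·70+0.04·-8.4) = 37.05
  r_corr = 5.696 + 37.05 = 42.74 μm/a
Category bounds: 25…50 μm/a bracket r_corr ⇒ C3

C3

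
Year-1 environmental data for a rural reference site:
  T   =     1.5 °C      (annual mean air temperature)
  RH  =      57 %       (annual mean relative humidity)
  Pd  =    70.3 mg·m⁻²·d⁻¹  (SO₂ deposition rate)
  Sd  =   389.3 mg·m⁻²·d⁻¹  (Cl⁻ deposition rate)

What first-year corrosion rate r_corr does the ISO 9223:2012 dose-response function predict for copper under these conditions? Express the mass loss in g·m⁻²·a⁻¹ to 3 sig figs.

copper: temperature factor f = +0.126·(-8.5) = -1.0710
  SO₂ term: 0.0053·70.3^0.26·exp(0.059·57-1.0710) = 0.1584
  Sd branch = 0.01025·Sd^0.27·e^(0.036·RH+0.049·T) = 0.4297 μm/a
  r_corr = 0.1584 + 0.4297 = 0.5882 μm/a
Convert to mass loss: 0.5882 μm/a × 8.96 g/cm³ = 5.27 g·m⁻²·a⁻¹

r_corr = 5.27 g·m⁻²·a⁻¹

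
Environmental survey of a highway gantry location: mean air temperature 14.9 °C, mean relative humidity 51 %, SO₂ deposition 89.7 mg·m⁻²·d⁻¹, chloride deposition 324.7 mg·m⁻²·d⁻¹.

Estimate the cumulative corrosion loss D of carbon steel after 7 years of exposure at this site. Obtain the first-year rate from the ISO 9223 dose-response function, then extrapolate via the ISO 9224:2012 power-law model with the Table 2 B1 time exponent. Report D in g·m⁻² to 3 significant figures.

carbon steel: T>10 °C ⇒ hinge -0.054·(14.9−10) = -0.2646
  sulphur-dioxide contribution → 39.04 μm/a
  chloride contribution → 35.93 μm/a
  total first-year rate 74.97 μm/a
Power-law: D(7) = r_corr · 7^0.523
  D(7) = 74.97 × 7^0.523 = 74.97 × 2.767 = 207.4 μm
  Mass loss = 207.4 μm × 7.85 g/cm³ = 1628 g·m⁻²

D(7) = 1.63e+03 g·m⁻²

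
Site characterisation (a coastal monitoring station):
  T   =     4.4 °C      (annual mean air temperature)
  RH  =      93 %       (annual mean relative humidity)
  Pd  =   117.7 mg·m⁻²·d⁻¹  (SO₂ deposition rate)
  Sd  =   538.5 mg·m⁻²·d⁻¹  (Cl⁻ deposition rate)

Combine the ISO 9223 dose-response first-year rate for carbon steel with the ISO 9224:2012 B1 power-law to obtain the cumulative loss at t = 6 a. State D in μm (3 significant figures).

carbon steel: f(T) = +0.150·(T−10) [T≤10 °C] = -0.8400
  SO₂ term: 1.77·117.7^0.52·exp(0.02·93-0.8400) = 58.58
  Cl⁻ term: 0.102·538.5^0.62·exp(0.033·93+0.04·4.4) = 129.2
  sum: 58.58 + 129.2 → r_corr = 187.8 μm/a
Power-law: D(6) = r_corr · 6^0.523
  D(6) = 187.8 × 6^0.523 = 187.8 × 2.553 = 479.3 μm

D(6) = 479 μm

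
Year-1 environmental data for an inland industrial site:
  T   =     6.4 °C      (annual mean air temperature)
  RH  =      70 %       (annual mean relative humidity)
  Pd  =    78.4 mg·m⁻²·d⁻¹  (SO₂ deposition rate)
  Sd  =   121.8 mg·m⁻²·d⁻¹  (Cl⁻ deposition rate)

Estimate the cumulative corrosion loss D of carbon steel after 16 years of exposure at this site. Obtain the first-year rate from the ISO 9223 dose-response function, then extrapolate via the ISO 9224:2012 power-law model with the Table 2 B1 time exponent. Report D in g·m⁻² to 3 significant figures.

carbon steel: T≤10 °C ⇒ hinge +0.150·(6.4−10) = -0.5400
  Pd branch = 1.77·Pd^0.52·e^(0.02·RH+f) = 40.41 μm/a
  Sd branch = 0.102·Sd^0.62·e^(0.033·RH+0.04·T) = 26.07 μm/a
  r_corr = 40.41 + 26.07 = 66.48 μm/a
Long-term exponent b (ISO 9224 Table 2, B1) = 0.523
  D(16) = 66.48 × 16^0.523 = 66.48 × 4.263 = 283.4 μm
  Mass loss = 283.4 μm × 7.85 g/cm³ = 2225 g·m⁻²

D(16) = 2.22e+03 g·m⁻²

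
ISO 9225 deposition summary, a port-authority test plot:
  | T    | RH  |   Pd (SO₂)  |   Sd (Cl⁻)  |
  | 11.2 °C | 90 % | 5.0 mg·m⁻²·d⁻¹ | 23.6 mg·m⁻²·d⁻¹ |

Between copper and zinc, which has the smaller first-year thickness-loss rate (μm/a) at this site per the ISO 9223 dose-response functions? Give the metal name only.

copper: temperature factor f = -0.080·(1.2) = -0.0960
  sulphur-dioxide contribution → 1.481 μm/a
  chloride contribution → 1.064 μm/a
  total first-year rate 2.544 μm/a
zinc: temperature factor f = -0.071·(1.2) = -0.0852
  sulphur-dioxide contribution → 1.51 μm/a
  chloride contribution → 0.5646 μm/a
  total first-year rate 2.075 μm/a
Ordering by μm/a: copper (2.54) > zinc (2.08)

zinc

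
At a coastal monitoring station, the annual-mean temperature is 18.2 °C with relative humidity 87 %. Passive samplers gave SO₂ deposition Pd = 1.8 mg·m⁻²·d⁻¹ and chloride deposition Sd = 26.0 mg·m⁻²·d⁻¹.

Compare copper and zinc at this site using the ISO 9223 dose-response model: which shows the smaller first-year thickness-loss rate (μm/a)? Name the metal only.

zinc

copper: f(T) = -0.080·(T−10) [T>10 °C] = -0.6560
  Pd branch = 0.0053·Pd^0.26·e^(0.059·RH+f) = 0.5432 μm/a
  Cl⁻ term: 0.01025·26.0^0.27·exp(0.036·87+0.049·18.2) = 1.381
  r_corr = 0.5432 + 1.381 = 1.925 μm/a
zinc: T>10 °C ⇒ hinge -0.071·(18.2−10) = -0.5822
  SO₂ term: 0.0129·1.8^0.44·exp(0.046·87-0.5822) = 0.5106
  Cl⁻ term: 0.0175·26.0^0.57·exp(0.008·87+0.085·18.2) = 1.056
  r_corr = 0.5106 + 1.056 = 1.567 μm/a
Ordering by μm/a: copper (1.92) > zinc (1.57)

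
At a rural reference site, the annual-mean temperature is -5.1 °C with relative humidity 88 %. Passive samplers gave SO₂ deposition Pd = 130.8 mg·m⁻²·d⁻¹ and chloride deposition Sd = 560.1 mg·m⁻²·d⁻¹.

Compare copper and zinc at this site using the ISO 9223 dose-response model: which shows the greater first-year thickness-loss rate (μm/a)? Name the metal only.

copper: f(T) = +0.126·(T−10) [T≤10 °C] = -1.9026
  SO₂ term: 0.0053·130.8^0.26·exp(0.059·88-1.9026) = 0.5048
  Cl⁻ term: 0.01025·560.1^0.27·exp(0.036·88+0.049·-5.1) = 1.047
  sum: 0.5048 + 1.047 → r_corr = 1.552 μm/a
zinc: T≤10 °C ⇒ hinge +0.038·(-5.1−10) = -0.5738
  SO₂ term: 0.0129·130.8^0.44·exp(0.046·88-0.5738) = 3.554
  Sd branch = 0.0175·Sd^0.57·e^(0.008·RH+0.085·T) = 0.8453 μm/a
  sum: 3.554 + 0.8453 → r_corr = 4.399 μm/a
Ordering by μm/a: zinc (4.4) > copper (1.55)

zinc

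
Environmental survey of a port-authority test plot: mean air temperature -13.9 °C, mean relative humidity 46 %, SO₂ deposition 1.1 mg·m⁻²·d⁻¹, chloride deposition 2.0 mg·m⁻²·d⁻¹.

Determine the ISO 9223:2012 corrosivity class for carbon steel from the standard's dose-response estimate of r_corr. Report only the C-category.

carbon steel: temperature factor f = +0.150·(-23.9) = -3.5850
  SO₂ term: 1.77·1.1^0.52·exp(0.02·46-3.5850) = 0.1295
  Cl⁻ term: 0.102·2.0^0.62·exp(0.033·46+0.04·-13.9) = 0.4102
  sum: 0.1295 + 0.4102 → r_corr = 0.5397 μm/a
0.54 μm/a falls in (0, 1.3] for carbon steel → category C1

C1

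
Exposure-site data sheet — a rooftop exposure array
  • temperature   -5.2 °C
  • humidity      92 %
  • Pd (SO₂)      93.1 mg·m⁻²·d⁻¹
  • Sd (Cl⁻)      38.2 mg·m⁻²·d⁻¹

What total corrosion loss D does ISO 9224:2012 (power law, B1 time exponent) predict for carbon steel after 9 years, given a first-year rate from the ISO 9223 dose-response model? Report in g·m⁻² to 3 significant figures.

D(9) = 707 g·m⁻²

carbon steel: T≤10 °C ⇒ hinge +0.150·(-5.2−10) = -2.2800
  Pd branch = 1.77·Pd^0.52·e^(0.02·RH+f) = 12.04 μm/a
  Sd branch = 0.102·Sd^0.62·e^(0.033·RH+0.04·T) = 16.51 μm/a
  sum: 12.04 + 16.51 → r_corr = 28.55 μm/a
Long-term exponent b (ISO 9224 Table 2, B1) = 0.523
  D(9) = 28.55 × 9^0.523 = 28.55 × 3.156 = 90.09 μm
  Mass loss = 90.09 μm × 7.85 g/cm³ = 707.2 g·m⁻²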